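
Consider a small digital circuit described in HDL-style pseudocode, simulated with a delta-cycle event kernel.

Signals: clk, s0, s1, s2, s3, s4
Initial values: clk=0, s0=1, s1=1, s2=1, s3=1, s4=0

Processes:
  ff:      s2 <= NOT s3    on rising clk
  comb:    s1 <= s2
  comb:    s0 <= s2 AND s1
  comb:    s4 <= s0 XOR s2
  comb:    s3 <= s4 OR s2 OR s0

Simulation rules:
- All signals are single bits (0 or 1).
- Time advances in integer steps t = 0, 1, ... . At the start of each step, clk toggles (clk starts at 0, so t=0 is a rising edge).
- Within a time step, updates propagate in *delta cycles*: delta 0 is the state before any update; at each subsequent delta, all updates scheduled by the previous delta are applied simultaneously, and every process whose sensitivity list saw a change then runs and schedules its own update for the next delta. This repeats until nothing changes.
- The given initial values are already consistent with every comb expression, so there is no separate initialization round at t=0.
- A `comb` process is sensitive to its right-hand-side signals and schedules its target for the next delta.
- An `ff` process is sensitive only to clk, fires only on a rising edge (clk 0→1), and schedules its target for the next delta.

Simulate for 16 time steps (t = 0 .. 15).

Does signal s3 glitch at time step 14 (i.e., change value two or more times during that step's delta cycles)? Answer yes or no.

[bits: s0,s3,clk,s4,s1,s2]
t=0: Δ0=110011 Δ1=111011 Δ2=111010 Δ3=011100 Δ4=011000 Δ5=001000 | 5Δ
t=1: Δ0=001000 Δ1=000000 | 1Δ
t=2: Δ0=000000 Δ1=001000 Δ2=001001 Δ3=011111 Δ4=111111 Δ5=111011 | 5Δ
t=3: Δ0=111011 Δ1=110011 | 1Δ
t=4: Δ0=110011 Δ1=111011 Δ2=111010 Δ3=011100 Δ4=011000 Δ5=001000 | 5Δ
t=5: Δ0=001000 Δ1=000000 | 1Δ
t=6: Δ0=000000 Δ1=001000 Δ2=001001 Δ3=011111 Δ4=111111 Δ5=111011 | 5Δ
t=7: Δ0=111011 Δ1=110011 | 1Δ
t=8: Δ0=110011 Δ1=111011 Δ2=111010 Δ3=011100 Δ4=011000 Δ5=001000 | 5Δ
t=9: Δ0=001000 Δ1=000000 | 1Δ
t=10: Δ0=000000 Δ1=001000 Δ2=001001 Δ3=011111 Δ4=111111 Δ5=111011 | 5Δ
t=11: Δ0=111011 Δ1=110011 | 1Δ
t=12: Δ0=110011 Δ1=111011 Δ2=111010 Δ3=011100 Δ4=011000 Δ5=001000 | 5Δ
t=13: Δ0=001000 Δ1=000000 | 1Δ
t=14: Δ0=000000 Δ1=001000 Δ2=001001 Δ3=011111 Δ4=111111 Δ5=111011 | 5Δ
t=15: Δ0=111011 Δ1=110011 | 1Δ

no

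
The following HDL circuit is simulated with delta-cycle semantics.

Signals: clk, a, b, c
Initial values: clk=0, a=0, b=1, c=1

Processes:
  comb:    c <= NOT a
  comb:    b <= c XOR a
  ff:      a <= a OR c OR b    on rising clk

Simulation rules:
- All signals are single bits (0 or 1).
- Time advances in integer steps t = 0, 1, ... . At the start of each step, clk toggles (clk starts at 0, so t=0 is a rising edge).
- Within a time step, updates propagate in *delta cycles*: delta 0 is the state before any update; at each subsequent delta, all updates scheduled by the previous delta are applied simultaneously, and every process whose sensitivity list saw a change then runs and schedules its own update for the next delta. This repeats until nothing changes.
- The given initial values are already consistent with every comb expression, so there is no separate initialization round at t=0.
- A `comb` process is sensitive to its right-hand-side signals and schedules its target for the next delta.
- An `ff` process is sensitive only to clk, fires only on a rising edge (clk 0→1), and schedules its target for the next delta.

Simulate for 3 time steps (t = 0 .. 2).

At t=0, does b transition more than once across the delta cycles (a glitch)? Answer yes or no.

yes

[bits: clk,b,a,c]
t=0: Δ0=0101 Δ1=1101 Δ2=1111 Δ3=1010 Δ4=1110 | 4Δ
t=1: Δ0=1110 Δ1=0110 | 1Δ
t=2: Δ0=0110 Δ1=1110 | 1Δ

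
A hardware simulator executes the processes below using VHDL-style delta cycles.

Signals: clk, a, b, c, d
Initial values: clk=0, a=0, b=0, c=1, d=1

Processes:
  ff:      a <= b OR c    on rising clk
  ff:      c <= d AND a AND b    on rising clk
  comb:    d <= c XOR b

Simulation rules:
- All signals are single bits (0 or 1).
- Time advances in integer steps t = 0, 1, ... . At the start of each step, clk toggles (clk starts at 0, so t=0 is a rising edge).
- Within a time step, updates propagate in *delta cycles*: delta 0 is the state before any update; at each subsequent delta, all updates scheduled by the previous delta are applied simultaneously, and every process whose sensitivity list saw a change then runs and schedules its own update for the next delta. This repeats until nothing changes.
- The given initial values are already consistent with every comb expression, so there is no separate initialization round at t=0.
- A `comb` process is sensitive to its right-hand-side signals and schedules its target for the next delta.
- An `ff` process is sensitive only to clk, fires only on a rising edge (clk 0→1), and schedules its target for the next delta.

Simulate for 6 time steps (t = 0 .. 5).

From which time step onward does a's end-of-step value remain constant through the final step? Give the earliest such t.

2

t=0 Δ0: b=0 clk=0 a=0 d=1 c=1
  Δ1: clk:0→1
  Δ2: a:0→1, c:1→0
  Δ3: d:1→0
  (3Δ to stable)
t=1 Δ0: b=0 clk=1 a=1 d=0 c=0
  Δ1: clk:1→0
  (1Δ to stable)
t=2 Δ0: b=0 clk=0 a=1 d=0 c=0
  Δ1: clk:0→1
  Δ2: a:1→0
  (2Δ to stable)
t=3 Δ0: b=0 clk=1 a=0 d=0 c=0
  Δ1: clk:1→0
  (1Δ to stable)
t=4 Δ0: b=0 clk=0 a=0 d=0 c=0
  Δ1: clk:0→1
  (1Δ to stable)
t=5 Δ0: b=0 clk=1 a=0 d=0 c=0
  Δ1: clk:1→0
  (1Δ to stable)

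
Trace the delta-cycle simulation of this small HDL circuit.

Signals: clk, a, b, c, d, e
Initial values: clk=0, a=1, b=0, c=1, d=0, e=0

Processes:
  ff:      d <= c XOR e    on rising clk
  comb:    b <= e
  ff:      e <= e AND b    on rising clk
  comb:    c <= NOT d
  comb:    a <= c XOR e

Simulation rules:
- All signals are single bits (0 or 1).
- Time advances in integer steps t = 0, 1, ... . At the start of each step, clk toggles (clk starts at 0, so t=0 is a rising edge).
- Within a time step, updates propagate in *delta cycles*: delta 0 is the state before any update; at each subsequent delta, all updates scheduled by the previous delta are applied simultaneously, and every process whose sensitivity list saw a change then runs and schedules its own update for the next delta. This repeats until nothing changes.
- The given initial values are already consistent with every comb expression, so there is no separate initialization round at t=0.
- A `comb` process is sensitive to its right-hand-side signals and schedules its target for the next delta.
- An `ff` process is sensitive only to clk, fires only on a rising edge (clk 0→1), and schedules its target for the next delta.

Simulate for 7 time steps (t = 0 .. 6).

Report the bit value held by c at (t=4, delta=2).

t=0 Δ0: a=1 d=0 clk=0 e=0 b=0 c=1
  Δ1: clk:0→1
  Δ2: d:0→1
  Δ3: c:1→0
  Δ4: a:1→0
  (4Δ to stable)
t=1 Δ0: a=0 d=1 clk=1 e=0 b=0 c=0
  Δ1: clk:1→0
  (1Δ to stable)
t=2 Δ0: a=0 d=1 clk=0 e=0 b=0 c=0
  Δ1: clk:0→1
  Δ2: d:1→0
  Δ3: c:0→1
  Δ4: a:0→1
  (4Δ to stable)
t=3 Δ0: a=1 d=0 clk=1 e=0 b=0 c=1
  Δ1: clk:1→0
  (1Δ to stable)
t=4 Δ0: a=1 d=0 clk=0 e=0 b=0 c=1
  Δ1: clk:0→1
  Δ2: d:0→1
  Δ3: c:1→0
  Δ4: a:1→0
  (4Δ to stable)
t=5 Δ0: a=0 d=1 clk=1 e=0 b=0 c=0
  Δ1: clk:1→0
  (1Δ to stable)
t=6 Δ0: a=0 d=1 clk=0 e=0 b=0 c=0
  Δ1: clk:0→1
  Δ2: d:1→0
  Δ3: c:0→1
  Δ4: a:0→1
  (4Δ to stable)

1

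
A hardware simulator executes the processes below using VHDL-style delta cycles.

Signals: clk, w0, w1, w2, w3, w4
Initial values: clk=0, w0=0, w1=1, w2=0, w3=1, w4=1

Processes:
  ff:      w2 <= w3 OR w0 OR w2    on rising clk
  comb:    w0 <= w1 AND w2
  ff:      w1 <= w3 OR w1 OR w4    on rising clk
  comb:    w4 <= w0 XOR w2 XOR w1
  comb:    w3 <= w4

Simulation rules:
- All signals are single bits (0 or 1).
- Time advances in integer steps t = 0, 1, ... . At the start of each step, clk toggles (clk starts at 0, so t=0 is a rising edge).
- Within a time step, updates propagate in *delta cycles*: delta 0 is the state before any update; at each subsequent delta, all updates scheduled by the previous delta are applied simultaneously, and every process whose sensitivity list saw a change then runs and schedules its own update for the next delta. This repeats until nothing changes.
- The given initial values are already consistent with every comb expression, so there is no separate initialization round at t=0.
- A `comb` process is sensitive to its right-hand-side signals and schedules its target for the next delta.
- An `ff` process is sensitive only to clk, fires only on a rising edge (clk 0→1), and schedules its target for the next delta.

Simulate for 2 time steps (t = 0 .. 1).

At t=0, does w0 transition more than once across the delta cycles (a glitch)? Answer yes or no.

no

t=0 Δ0: clk=0 w3=1 w4=1 w0=0 w2=0 w1=1
  Δ1: clk:0→1
  Δ2: w2:0→1
  Δ3: w4:1→0, w0:0→1
  Δ4: w3:1→0, w4:0→1
  Δ5: w3:0→1
  (5Δ to stable)
t=1 Δ0: clk=1 w3=1 w4=1 w0=1 w2=1 w1=1
  Δ1: clk:1→0
  (1Δ to stable)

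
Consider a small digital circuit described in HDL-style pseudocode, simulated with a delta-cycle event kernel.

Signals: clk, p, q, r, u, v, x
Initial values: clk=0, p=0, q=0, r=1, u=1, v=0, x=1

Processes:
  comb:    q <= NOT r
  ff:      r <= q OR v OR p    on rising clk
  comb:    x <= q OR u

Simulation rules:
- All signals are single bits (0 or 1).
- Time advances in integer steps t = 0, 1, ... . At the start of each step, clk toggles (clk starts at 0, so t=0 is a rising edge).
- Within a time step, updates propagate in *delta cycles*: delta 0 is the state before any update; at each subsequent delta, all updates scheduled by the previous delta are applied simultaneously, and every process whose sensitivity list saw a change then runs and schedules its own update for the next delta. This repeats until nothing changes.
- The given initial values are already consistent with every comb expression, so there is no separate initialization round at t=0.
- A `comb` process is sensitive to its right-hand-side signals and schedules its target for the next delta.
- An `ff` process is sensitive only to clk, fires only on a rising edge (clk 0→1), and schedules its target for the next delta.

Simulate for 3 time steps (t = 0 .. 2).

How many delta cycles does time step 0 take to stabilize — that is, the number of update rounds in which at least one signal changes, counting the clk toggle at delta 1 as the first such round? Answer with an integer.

3

t=0 Δ0: u=1 p=0 clk=0 v=0 q=0 x=1 r=1
  Δ1: clk:0→1
  Δ2: r:1→0
  Δ3: q:0→1
  (3Δ to stable)
t=1 Δ0: u=1 p=0 clk=1 v=0 q=1 x=1 r=0
  Δ1: clk:1→0
  (1Δ to stable)
t=2 Δ0: u=1 p=0 clk=0 v=0 q=1 x=1 r=0
  Δ1: clk:0→1
  Δ2: r:0→1
  Δ3: q:1→0
  (3Δ to stable)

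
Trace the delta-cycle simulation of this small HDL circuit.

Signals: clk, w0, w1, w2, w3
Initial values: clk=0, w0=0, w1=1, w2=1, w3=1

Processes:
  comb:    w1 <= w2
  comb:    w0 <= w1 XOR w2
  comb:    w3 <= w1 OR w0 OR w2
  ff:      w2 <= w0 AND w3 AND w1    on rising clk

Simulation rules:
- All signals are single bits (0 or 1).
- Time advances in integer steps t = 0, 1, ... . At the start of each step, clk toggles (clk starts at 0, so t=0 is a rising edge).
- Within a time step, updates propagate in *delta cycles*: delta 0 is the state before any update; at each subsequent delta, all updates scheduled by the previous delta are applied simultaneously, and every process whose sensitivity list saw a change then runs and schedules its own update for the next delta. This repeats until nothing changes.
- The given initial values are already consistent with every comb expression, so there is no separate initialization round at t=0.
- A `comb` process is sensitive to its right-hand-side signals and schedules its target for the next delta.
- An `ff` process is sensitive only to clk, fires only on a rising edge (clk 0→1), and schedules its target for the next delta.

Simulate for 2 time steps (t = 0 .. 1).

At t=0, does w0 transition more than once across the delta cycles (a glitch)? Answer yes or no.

yes

t=0 Δ0: clk=0 w0=0 w1=1 w3=1 w2=1
  Δ1: clk:0→1
  Δ2: w2:1→0
  Δ3: w0:0→1, w1:1→0
  Δ4: w0:1→0
  Δ5: w3:1→0
  (5Δ to stable)
t=1 Δ0: clk=1 w0=0 w1=0 w3=0 w2=0
  Δ1: clk:1→0
  (1Δ to stable)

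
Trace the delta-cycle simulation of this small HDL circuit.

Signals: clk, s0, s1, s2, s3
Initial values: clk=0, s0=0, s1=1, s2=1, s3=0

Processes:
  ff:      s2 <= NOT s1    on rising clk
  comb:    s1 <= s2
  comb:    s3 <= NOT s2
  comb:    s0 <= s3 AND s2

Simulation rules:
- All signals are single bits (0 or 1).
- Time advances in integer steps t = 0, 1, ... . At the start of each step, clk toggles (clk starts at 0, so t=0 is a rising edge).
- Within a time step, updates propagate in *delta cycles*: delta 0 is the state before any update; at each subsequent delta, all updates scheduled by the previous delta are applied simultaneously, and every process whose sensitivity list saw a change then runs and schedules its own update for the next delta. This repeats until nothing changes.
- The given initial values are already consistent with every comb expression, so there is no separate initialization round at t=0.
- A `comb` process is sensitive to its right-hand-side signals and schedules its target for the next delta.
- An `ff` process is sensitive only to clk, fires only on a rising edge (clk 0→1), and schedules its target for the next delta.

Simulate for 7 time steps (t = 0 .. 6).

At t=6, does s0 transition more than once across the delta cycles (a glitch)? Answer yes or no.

t=0 Δ0: clk=0 s2=1 s3=0 s0=0 s1=1
  Δ1: clk:0→1
  Δ2: s2:1→0
  Δ3: s3:0→1, s1:1→0
  (3Δ to stable)
t=1 Δ0: clk=1 s2=0 s3=1 s0=0 s1=0
  Δ1: clk:1→0
  (1Δ to stable)
t=2 Δ0: clk=0 s2=0 s3=1 s0=0 s1=0
  Δ1: clk:0→1
  Δ2: s2:0→1
  Δ3: s3:1→0, s0:0→1, s1:0→1
  Δ4: s0:1→0
  (4Δ to stable)
t=3 Δ0: clk=1 s2=1 s3=0 s0=0 s1=1
  Δ1: clk:1→0
  (1Δ to stable)
t=4 Δ0: clk=0 s2=1 s3=0 s0=0 s1=1
  Δ1: clk:0→1
  Δ2: s2:1→0
  Δ3: s3:0→1, s1:1→0
  (3Δ to stable)
t=5 Δ0: clk=1 s2=0 s3=1 s0=0 s1=0
  Δ1: clk:1→0
  (1Δ to stable)
t=6 Δ0: clk=0 s2=0 s3=1 s0=0 s1=0
  Δ1: clk:0→1
  Δ2: s2:0→1
  Δ3: s3:1→0, s0:0→1, s1:0→1
  Δ4: s0:1→0
  (4Δ to stable)

yes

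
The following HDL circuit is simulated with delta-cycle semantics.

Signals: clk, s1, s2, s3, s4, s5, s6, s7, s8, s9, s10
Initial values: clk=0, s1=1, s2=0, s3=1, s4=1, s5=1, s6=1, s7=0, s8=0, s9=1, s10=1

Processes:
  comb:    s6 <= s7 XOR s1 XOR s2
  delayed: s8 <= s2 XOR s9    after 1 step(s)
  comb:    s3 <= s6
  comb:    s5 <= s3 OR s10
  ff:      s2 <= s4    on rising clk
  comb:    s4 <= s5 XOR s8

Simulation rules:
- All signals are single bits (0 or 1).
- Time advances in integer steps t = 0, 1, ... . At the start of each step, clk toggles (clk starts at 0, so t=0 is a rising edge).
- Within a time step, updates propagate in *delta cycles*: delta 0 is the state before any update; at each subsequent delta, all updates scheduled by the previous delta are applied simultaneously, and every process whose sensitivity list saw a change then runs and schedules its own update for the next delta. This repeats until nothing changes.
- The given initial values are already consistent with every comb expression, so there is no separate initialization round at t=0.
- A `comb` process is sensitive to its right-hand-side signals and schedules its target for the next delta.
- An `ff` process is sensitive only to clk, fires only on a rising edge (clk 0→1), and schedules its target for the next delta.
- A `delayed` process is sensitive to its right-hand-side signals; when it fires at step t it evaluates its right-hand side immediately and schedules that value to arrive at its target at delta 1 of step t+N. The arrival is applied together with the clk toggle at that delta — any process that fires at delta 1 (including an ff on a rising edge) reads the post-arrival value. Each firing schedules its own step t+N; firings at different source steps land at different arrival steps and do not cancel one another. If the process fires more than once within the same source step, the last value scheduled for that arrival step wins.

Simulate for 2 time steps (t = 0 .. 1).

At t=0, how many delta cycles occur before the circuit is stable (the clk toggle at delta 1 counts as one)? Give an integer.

t0.Δ0 s7=0 s5=1 s4=1 s1=1 s10=1 s9=1 s3=1 s6=1 s2=0 clk=0 s8=0
t0.Δ1 s7=0 s5=1 s4=1 s1=1 s10=1 s9=1 s3=1 s6=1 s2=0 clk=1 s8=0
t0.Δ2 s7=0 s5=1 s4=1 s1=1 s10=1 s9=1 s3=1 s6=1 s2=1 clk=1 s8=0
t0.Δ3 s7=0 s5=1 s4=1 s1=1 s10=1 s9=1 s3=1 s6=0 s2=1 clk=1 s8=0
t0.Δ4 s7=0 s5=1 s4=1 s1=1 s10=1 s9=1 s3=0 s6=0 s2=1 clk=1 s8=0
t1.Δ0 s7=0 s5=1 s4=1 s1=1 s10=1 s9=1 s3=0 s6=0 s2=1 clk=1 s8=0
t1.Δ1 s7=0 s5=1 s4=1 s1=1 s10=1 s9=1 s3=0 s6=0 s2=1 clk=0 s8=0

4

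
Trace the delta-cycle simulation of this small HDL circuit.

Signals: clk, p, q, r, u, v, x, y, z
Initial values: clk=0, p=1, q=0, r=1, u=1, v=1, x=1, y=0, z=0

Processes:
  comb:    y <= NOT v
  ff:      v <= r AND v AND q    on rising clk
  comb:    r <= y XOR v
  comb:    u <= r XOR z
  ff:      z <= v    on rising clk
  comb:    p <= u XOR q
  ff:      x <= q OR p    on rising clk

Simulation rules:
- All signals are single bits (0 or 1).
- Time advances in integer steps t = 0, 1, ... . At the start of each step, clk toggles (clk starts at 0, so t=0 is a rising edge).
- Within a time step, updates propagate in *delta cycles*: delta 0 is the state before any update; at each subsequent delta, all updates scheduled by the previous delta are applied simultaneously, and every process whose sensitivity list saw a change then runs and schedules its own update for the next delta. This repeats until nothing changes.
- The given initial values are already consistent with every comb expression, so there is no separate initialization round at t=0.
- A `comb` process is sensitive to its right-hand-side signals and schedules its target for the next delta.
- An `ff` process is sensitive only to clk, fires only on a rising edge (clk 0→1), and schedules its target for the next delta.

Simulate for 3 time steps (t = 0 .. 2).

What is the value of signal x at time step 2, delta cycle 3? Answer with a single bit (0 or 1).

0

t=0 Δ0: clk=0 x=1 u=1 z=0 r=1 p=1 y=0 v=1 q=0
  Δ1: clk:0→1
  Δ2: z:0→1, v:1→0
  Δ3: u:1→0, r:1→0, y:0→1
  Δ4: u:0→1, r:0→1, p:1→0
  Δ5: u:1→0, p:0→1
  Δ6: p:1→0
  (6Δ to stable)
t=1 Δ0: clk=1 x=1 u=0 z=1 r=1 p=0 y=1 v=0 q=0
  Δ1: clk:1→0
  (1Δ to stable)
t=2 Δ0: clk=0 x=1 u=0 z=1 r=1 p=0 y=1 v=0 q=0
  Δ1: clk:0→1
  Δ2: x:1→0, z:1→0
  Δ3: u:0→1
  Δ4: p:0→1
  (4Δ to stable)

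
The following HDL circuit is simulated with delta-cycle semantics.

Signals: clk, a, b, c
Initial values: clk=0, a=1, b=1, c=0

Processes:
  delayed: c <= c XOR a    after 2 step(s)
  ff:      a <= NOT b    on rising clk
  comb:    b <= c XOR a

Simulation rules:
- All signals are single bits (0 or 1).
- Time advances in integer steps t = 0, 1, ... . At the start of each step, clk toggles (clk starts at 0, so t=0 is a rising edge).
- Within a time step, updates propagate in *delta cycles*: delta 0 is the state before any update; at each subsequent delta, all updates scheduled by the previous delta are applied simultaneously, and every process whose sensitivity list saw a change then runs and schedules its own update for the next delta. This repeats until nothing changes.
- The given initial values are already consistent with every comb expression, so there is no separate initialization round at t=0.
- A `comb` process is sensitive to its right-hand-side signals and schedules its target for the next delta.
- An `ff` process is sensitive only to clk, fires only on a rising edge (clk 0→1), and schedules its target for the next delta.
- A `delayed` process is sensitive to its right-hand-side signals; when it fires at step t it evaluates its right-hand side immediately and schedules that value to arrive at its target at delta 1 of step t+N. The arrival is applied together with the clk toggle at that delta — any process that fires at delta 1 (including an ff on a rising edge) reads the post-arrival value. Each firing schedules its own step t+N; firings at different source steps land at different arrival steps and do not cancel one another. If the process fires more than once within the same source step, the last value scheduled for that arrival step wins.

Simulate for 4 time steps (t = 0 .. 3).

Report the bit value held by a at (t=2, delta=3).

[bits: clk,c,a,b]
t=0: Δ0=0011 Δ1=1011 Δ2=1001 Δ3=1000 | 3Δ
t=1: Δ0=1000 Δ1=0000 | 1Δ
t=2: Δ0=0000 Δ1=1000 Δ2=1010 Δ3=1011 | 3Δ
t=3: Δ0=1011 Δ1=0011 | 1Δ

1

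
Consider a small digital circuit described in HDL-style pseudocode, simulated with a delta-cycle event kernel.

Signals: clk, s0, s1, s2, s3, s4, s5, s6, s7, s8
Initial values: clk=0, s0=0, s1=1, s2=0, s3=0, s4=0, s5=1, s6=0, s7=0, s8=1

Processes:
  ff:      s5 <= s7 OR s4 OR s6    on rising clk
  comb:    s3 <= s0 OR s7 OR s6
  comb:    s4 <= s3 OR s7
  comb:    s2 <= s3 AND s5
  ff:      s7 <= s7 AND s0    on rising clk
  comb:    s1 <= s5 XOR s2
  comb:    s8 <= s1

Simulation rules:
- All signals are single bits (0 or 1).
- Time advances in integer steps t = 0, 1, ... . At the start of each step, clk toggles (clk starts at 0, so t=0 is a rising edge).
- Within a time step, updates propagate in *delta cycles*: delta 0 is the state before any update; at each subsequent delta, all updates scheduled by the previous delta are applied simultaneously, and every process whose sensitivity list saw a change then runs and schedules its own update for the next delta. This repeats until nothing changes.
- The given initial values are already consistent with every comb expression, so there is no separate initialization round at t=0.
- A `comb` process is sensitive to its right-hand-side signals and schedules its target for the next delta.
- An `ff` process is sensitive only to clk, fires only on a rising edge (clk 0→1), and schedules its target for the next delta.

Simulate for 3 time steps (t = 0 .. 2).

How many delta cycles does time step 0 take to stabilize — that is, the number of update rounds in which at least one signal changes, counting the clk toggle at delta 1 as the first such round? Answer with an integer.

4

t0.Δ0 clk=0 s5=1 s2=0 s6=0 s0=0 s7=0 s1=1 s4=0 s3=0 s8=1
t0.Δ1 clk=1 s5=1 s2=0 s6=0 s0=0 s7=0 s1=1 s4=0 s3=0 s8=1
t0.Δ2 clk=1 s5=0 s2=0 s6=0 s0=0 s7=0 s1=1 s4=0 s3=0 s8=1
t0.Δ3 clk=1 s5=0 s2=0 s6=0 s0=0 s7=0 s1=0 s4=0 s3=0 s8=1
t0.Δ4 clk=1 s5=0 s2=0 s6=0 s0=0 s7=0 s1=0 s4=0 s3=0 s8=0
t1.Δ0 clk=1 s5=0 s2=0 s6=0 s0=0 s7=0 s1=0 s4=0 s3=0 s8=0
t1.Δ1 clk=0 s5=0 s2=0 s6=0 s0=0 s7=0 s1=0 s4=0 s3=0 s8=0
t2.Δ0 clk=0 s5=0 s2=0 s6=0 s0=0 s7=0 s1=0 s4=0 s3=0 s8=0
t2.Δ1 clk=1 s5=0 s2=0 s6=0 s0=0 s7=0 s1=0 s4=0 s3=0 s8=0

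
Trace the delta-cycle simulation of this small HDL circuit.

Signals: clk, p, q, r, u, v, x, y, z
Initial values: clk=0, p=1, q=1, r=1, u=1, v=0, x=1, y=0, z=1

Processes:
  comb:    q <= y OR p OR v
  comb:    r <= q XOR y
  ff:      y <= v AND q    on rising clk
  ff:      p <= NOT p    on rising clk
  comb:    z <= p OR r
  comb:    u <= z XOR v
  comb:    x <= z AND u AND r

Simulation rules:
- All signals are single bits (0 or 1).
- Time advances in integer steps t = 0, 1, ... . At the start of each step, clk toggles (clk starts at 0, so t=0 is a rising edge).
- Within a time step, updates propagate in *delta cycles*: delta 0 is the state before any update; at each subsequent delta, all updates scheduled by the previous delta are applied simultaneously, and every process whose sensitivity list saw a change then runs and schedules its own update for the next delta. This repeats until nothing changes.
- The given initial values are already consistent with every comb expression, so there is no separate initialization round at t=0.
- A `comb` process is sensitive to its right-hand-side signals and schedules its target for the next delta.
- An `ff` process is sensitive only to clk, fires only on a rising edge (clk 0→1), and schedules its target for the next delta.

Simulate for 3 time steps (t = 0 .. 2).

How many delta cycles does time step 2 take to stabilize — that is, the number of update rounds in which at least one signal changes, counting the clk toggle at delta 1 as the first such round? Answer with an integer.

[bits: x,y,r,p,clk,q,z,u,v]
t=0: Δ0=101101110 Δ1=101111110 Δ2=101011110 Δ3=101010110 Δ4=100010110 Δ5=000010010 Δ6=000010000 | 6Δ
t=1: Δ0=000010000 Δ1=000000000 | 1Δ
t=2: Δ0=000000000 Δ1=000010000 Δ2=000110000 Δ3=000111100 Δ4=001111110 Δ5=101111110 | 5Δ

5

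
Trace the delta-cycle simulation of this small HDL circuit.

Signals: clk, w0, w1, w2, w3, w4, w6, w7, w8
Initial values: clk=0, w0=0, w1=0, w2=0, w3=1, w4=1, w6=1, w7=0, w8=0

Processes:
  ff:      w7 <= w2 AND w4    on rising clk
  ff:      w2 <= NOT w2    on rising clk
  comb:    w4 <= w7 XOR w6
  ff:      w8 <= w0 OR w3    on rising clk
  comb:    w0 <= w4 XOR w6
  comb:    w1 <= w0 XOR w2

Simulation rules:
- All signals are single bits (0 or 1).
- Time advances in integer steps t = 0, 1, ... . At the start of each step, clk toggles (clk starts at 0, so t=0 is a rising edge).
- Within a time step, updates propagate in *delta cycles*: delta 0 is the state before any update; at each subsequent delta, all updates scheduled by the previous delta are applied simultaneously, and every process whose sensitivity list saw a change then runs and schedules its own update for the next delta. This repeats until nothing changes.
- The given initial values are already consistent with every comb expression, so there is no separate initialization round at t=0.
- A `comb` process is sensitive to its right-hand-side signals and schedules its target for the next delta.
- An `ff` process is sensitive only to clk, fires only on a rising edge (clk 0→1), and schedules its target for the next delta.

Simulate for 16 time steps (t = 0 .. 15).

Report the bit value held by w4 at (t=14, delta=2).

t0.Δ0 w2=0 clk=0 w4=1 w0=0 w8=0 w6=1 w1=0 w3=1 w7=0
t0.Δ1 w2=0 clk=1 w4=1 w0=0 w8=0 w6=1 w1=0 w3=1 w7=0
t0.Δ2 w2=1 clk=1 w4=1 w0=0 w8=1 w6=1 w1=0 w3=1 w7=0
t0.Δ3 w2=1 clk=1 w4=1 w0=0 w8=1 w6=1 w1=1 w3=1 w7=0
t1.Δ0 w2=1 clk=1 w4=1 w0=0 w8=1 w6=1 w1=1 w3=1 w7=0
t1.Δ1 w2=1 clk=0 w4=1 w0=0 w8=1 w6=1 w1=1 w3=1 w7=0
t2.Δ0 w2=1 clk=0 w4=1 w0=0 w8=1 w6=1 w1=1 w3=1 w7=0
t2.Δ1 w2=1 clk=1 w4=1 w0=0 w8=1 w6=1 w1=1 w3=1 w7=0
t2.Δ2 w2=0 clk=1 w4=1 w0=0 w8=1 w6=1 w1=1 w3=1 w7=1
t2.Δ3 w2=0 clk=1 w4=0 w0=0 w8=1 w6=1 w1=0 w3=1 w7=1
t2.Δ4 w2=0 clk=1 w4=0 w0=1 w8=1 w6=1 w1=0 w3=1 w7=1
t2.Δ5 w2=0 clk=1 w4=0 w0=1 w8=1 w6=1 w1=1 w3=1 w7=1
t3.Δ0 w2=0 clk=1 w4=0 w0=1 w8=1 w6=1 w1=1 w3=1 w7=1
t3.Δ1 w2=0 clk=0 w4=0 w0=1 w8=1 w6=1 w1=1 w3=1 w7=1
t4.Δ0 w2=0 clk=0 w4=0 w0=1 w8=1 w6=1 w1=1 w3=1 w7=1
t4.Δ1 w2=0 clk=1 w4=0 w0=1 w8=1 w6=1 w1=1 w3=1 w7=1
t4.Δ2 w2=1 clk=1 w4=0 w0=1 w8=1 w6=1 w1=1 w3=1 w7=0
t4.Δ3 w2=1 clk=1 w4=1 w0=1 w8=1 w6=1 w1=0 w3=1 w7=0
t4.Δ4 w2=1 clk=1 w4=1 w0=0 w8=1 w6=1 w1=0 w3=1 w7=0
t4.Δ5 w2=1 clk=1 w4=1 w0=0 w8=1 w6=1 w1=1 w3=1 w7=0
t5.Δ0 w2=1 clk=1 w4=1 w0=0 w8=1 w6=1 w1=1 w3=1 w7=0
t5.Δ1 w2=1 clk=0 w4=1 w0=0 w8=1 w6=1 w1=1 w3=1 w7=0
t6.Δ0 w2=1 clk=0 w4=1 w0=0 w8=1 w6=1 w1=1 w3=1 w7=0
t6.Δ1 w2=1 clk=1 w4=1 w0=0 w8=1 w6=1 w1=1 w3=1 w7=0
t6.Δ2 w2=0 clk=1 w4=1 w0=0 w8=1 w6=1 w1=1 w3=1 w7=1
t6.Δ3 w2=0 clk=1 w4=0 w0=0 w8=1 w6=1 w1=0 w3=1 w7=1
t6.Δ4 w2=0 clk=1 w4=0 w0=1 w8=1 w6=1 w1=0 w3=1 w7=1
t6.Δ5 w2=0 clk=1 w4=0 w0=1 w8=1 w6=1 w1=1 w3=1 w7=1
t7.Δ0 w2=0 clk=1 w4=0 w0=1 w8=1 w6=1 w1=1 w3=1 w7=1
t7.Δ1 w2=0 clk=0 w4=0 w0=1 w8=1 w6=1 w1=1 w3=1 w7=1
t8.Δ0 w2=0 clk=0 w4=0 w0=1 w8=1 w6=1 w1=1 w3=1 w7=1
t8.Δ1 w2=0 clk=1 w4=0 w0=1 w8=1 w6=1 w1=1 w3=1 w7=1
t8.Δ2 w2=1 clk=1 w4=0 w0=1 w8=1 w6=1 w1=1 w3=1 w7=0
t8.Δ3 w2=1 clk=1 w4=1 w0=1 w8=1 w6=1 w1=0 w3=1 w7=0
t8.Δ4 w2=1 clk=1 w4=1 w0=0 w8=1 w6=1 w1=0 w3=1 w7=0
t8.Δ5 w2=1 clk=1 w4=1 w0=0 w8=1 w6=1 w1=1 w3=1 w7=0
t9.Δ0 w2=1 clk=1 w4=1 w0=0 w8=1 w6=1 w1=1 w3=1 w7=0
t9.Δ1 w2=1 clk=0 w4=1 w0=0 w8=1 w6=1 w1=1 w3=1 w7=0
t10.Δ0 w2=1 clk=0 w4=1 w0=0 w8=1 w6=1 w1=1 w3=1 w7=0
t10.Δ1 w2=1 clk=1 w4=1 w0=0 w8=1 w6=1 w1=1 w3=1 w7=0
t10.Δ2 w2=0 clk=1 w4=1 w0=0 w8=1 w6=1 w1=1 w3=1 w7=1
t10.Δ3 w2=0 clk=1 w4=0 w0=0 w8=1 w6=1 w1=0 w3=1 w7=1
t10.Δ4 w2=0 clk=1 w4=0 w0=1 w8=1 w6=1 w1=0 w3=1 w7=1
t10.Δ5 w2=0 clk=1 w4=0 w0=1 w8=1 w6=1 w1=1 w3=1 w7=1
t11.Δ0 w2=0 clk=1 w4=0 w0=1 w8=1 w6=1 w1=1 w3=1 w7=1
t11.Δ1 w2=0 clk=0 w4=0 w0=1 w8=1 w6=1 w1=1 w3=1 w7=1
t12.Δ0 w2=0 clk=0 w4=0 w0=1 w8=1 w6=1 w1=1 w3=1 w7=1
t12.Δ1 w2=0 clk=1 w4=0 w0=1 w8=1 w6=1 w1=1 w3=1 w7=1
t12.Δ2 w2=1 clk=1 w4=0 w0=1 w8=1 w6=1 w1=1 w3=1 w7=0
t12.Δ3 w2=1 clk=1 w4=1 w0=1 w8=1 w6=1 w1=0 w3=1 w7=0
t12.Δ4 w2=1 clk=1 w4=1 w0=0 w8=1 w6=1 w1=0 w3=1 w7=0
t12.Δ5 w2=1 clk=1 w4=1 w0=0 w8=1 w6=1 w1=1 w3=1 w7=0
t13.Δ0 w2=1 clk=1 w4=1 w0=0 w8=1 w6=1 w1=1 w3=1 w7=0
t13.Δ1 w2=1 clk=0 w4=1 w0=0 w8=1 w6=1 w1=1 w3=1 w7=0
t14.Δ0 w2=1 clk=0 w4=1 w0=0 w8=1 w6=1 w1=1 w3=1 w7=0
t14.Δ1 w2=1 clk=1 w4=1 w0=0 w8=1 w6=1 w1=1 w3=1 w7=0
t14.Δ2 w2=0 clk=1 w4=1 w0=0 w8=1 w6=1 w1=1 w3=1 w7=1
t14.Δ3 w2=0 clk=1 w4=0 w0=0 w8=1 w6=1 w1=0 w3=1 w7=1
t14.Δ4 w2=0 clk=1 w4=0 w0=1 w8=1 w6=1 w1=0 w3=1 w7=1
t14.Δ5 w2=0 clk=1 w4=0 w0=1 w8=1 w6=1 w1=1 w3=1 w7=1
t15.Δ0 w2=0 clk=1 w4=0 w0=1 w8=1 w6=1 w1=1 w3=1 w7=1
t15.Δ1 w2=0 clk=0 w4=0 w0=1 w8=1 w6=1 w1=1 w3=1 w7=1

1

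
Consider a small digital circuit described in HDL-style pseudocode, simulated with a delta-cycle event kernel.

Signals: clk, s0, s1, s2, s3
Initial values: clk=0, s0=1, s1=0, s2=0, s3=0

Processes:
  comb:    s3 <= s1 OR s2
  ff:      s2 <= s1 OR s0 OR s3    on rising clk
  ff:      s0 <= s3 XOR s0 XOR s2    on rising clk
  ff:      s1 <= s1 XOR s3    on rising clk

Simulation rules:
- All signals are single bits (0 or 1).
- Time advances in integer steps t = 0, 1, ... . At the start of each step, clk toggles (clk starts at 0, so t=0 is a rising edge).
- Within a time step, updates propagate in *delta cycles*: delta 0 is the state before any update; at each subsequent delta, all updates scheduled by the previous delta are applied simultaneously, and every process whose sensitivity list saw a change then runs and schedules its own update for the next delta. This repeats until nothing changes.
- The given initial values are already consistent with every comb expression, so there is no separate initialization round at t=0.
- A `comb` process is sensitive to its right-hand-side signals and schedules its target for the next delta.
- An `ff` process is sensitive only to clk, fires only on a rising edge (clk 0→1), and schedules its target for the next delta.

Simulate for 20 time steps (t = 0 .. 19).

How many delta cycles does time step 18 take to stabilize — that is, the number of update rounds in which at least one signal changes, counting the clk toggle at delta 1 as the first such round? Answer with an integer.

2

t0.Δ0 s3=0 clk=0 s1=0 s2=0 s0=1
t0.Δ1 s3=0 clk=1 s1=0 s2=0 s0=1
t0.Δ2 s3=0 clk=1 s1=0 s2=1 s0=1
t0.Δ3 s3=1 clk=1 s1=0 s2=1 s0=1
t1.Δ0 s3=1 clk=1 s1=0 s2=1 s0=1
t1.Δ1 s3=1 clk=0 s1=0 s2=1 s0=1
t2.Δ0 s3=1 clk=0 s1=0 s2=1 s0=1
t2.Δ1 s3=1 clk=1 s1=0 s2=1 s0=1
t2.Δ2 s3=1 clk=1 s1=1 s2=1 s0=1
t3.Δ0 s3=1 clk=1 s1=1 s2=1 s0=1
t3.Δ1 s3=1 clk=0 s1=1 s2=1 s0=1
t4.Δ0 s3=1 clk=0 s1=1 s2=1 s0=1
t4.Δ1 s3=1 clk=1 s1=1 s2=1 s0=1
t4.Δ2 s3=1 clk=1 s1=0 s2=1 s0=1
t5.Δ0 s3=1 clk=1 s1=0 s2=1 s0=1
t5.Δ1 s3=1 clk=0 s1=0 s2=1 s0=1
t6.Δ0 s3=1 clk=0 s1=0 s2=1 s0=1
t6.Δ1 s3=1 clk=1 s1=0 s2=1 s0=1
t6.Δ2 s3=1 clk=1 s1=1 s2=1 s0=1
t7.Δ0 s3=1 clk=1 s1=1 s2=1 s0=1
t7.Δ1 s3=1 clk=0 s1=1 s2=1 s0=1
t8.Δ0 s3=1 clk=0 s1=1 s2=1 s0=1
t8.Δ1 s3=1 clk=1 s1=1 s2=1 s0=1
t8.Δ2 s3=1 clk=1 s1=0 s2=1 s0=1
t9.Δ0 s3=1 clk=1 s1=0 s2=1 s0=1
t9.Δ1 s3=1 clk=0 s1=0 s2=1 s0=1
t10.Δ0 s3=1 clk=0 s1=0 s2=1 s0=1
t10.Δ1 s3=1 clk=1 s1=0 s2=1 s0=1
t10.Δ2 s3=1 clk=1 s1=1 s2=1 s0=1
t11.Δ0 s3=1 clk=1 s1=1 s2=1 s0=1
t11.Δ1 s3=1 clk=0 s1=1 s2=1 s0=1
t12.Δ0 s3=1 clk=0 s1=1 s2=1 s0=1
t12.Δ1 s3=1 clk=1 s1=1 s2=1 s0=1
t12.Δ2 s3=1 clk=1 s1=0 s2=1 s0=1
t13.Δ0 s3=1 clk=1 s1=0 s2=1 s0=1
t13.Δ1 s3=1 clk=0 s1=0 s2=1 s0=1
t14.Δ0 s3=1 clk=0 s1=0 s2=1 s0=1
t14.Δ1 s3=1 clk=1 s1=0 s2=1 s0=1
t14.Δ2 s3=1 clk=1 s1=1 s2=1 s0=1
t15.Δ0 s3=1 clk=1 s1=1 s2=1 s0=1
t15.Δ1 s3=1 clk=0 s1=1 s2=1 s0=1
t16.Δ0 s3=1 clk=0 s1=1 s2=1 s0=1
t16.Δ1 s3=1 clk=1 s1=1 s2=1 s0=1
t16.Δ2 s3=1 clk=1 s1=0 s2=1 s0=1
t17.Δ0 s3=1 clk=1 s1=0 s2=1 s0=1
t17.Δ1 s3=1 clk=0 s1=0 s2=1 s0=1
t18.Δ0 s3=1 clk=0 s1=0 s2=1 s0=1
t18.Δ1 s3=1 clk=1 s1=0 s2=1 s0=1
t18.Δ2 s3=1 clk=1 s1=1 s2=1 s0=1
t19.Δ0 s3=1 clk=1 s1=1 s2=1 s0=1
t19.Δ1 s3=1 clk=0 s1=1 s2=1 s0=1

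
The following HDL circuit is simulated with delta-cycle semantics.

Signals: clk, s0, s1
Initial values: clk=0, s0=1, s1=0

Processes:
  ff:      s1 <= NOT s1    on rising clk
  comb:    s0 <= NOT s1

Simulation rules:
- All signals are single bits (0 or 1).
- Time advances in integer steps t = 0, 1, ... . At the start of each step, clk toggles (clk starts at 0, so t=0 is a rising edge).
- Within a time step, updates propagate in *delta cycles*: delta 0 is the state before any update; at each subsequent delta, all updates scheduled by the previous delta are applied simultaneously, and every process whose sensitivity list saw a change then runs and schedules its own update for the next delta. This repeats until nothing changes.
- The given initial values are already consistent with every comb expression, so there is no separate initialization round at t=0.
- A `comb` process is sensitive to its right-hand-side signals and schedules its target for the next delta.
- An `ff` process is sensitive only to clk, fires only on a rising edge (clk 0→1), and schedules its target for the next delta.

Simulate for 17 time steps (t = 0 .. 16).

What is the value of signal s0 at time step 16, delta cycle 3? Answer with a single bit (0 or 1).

0

[bits: s1,s0,clk]
t=0: Δ0=010 Δ1=011 Δ2=111 Δ3=101 | 3Δ
t=1: Δ0=101 Δ1=100 | 1Δ
t=2: Δ0=100 Δ1=101 Δ2=001 Δ3=011 | 3Δ
t=3: Δ0=011 Δ1=010 | 1Δ
t=4: Δ0=010 Δ1=011 Δ2=111 Δ3=101 | 3Δ
t=5: Δ0=101 Δ1=100 | 1Δ
t=6: Δ0=100 Δ1=101 Δ2=001 Δ3=011 | 3Δ
t=7: Δ0=011 Δ1=010 | 1Δ
t=8: Δ0=010 Δ1=011 Δ2=111 Δ3=101 | 3Δ
t=9: Δ0=101 Δ1=100 | 1Δ
t=10: Δ0=100 Δ1=101 Δ2=001 Δ3=011 | 3Δ
t=11: Δ0=011 Δ1=010 | 1Δ
t=12: Δ0=010 Δ1=011 Δ2=111 Δ3=101 | 3Δ
t=13: Δ0=101 Δ1=100 | 1Δ
t=14: Δ0=100 Δ1=101 Δ2=001 Δ3=011 | 3Δ
t=15: Δ0=011 Δ1=010 | 1Δ
t=16: Δ0=010 Δ1=011 Δ2=111 Δ3=101 | 3Δ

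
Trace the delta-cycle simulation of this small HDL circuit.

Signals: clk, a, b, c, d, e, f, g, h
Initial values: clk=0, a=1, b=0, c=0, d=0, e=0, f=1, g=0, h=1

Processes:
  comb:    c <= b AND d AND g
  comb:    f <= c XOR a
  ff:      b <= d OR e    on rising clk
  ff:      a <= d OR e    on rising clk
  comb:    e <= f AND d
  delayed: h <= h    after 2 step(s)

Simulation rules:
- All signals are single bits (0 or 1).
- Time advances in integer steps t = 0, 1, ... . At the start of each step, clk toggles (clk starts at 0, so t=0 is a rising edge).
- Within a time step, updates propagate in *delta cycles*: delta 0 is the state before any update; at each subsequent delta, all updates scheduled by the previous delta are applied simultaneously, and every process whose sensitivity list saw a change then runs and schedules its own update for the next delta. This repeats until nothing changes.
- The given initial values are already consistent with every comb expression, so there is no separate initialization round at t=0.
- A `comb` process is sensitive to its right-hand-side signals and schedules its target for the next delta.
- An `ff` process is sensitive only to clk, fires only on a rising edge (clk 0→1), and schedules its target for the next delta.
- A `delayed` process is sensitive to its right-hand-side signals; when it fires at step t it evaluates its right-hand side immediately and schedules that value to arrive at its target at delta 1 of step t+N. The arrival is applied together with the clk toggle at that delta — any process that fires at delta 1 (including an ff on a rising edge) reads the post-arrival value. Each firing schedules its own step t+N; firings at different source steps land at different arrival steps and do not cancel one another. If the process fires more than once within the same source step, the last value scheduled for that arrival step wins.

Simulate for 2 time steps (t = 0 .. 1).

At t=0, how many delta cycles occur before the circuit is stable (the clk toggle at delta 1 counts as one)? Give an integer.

t=0 Δ0: d=0 a=1 e=0 h=1 clk=0 g=0 f=1 b=0 c=0
  Δ1: clk:0→1
  Δ2: a:1→0
  Δ3: f:1→0
  (3Δ to stable)
t=1 Δ0: d=0 a=0 e=0 h=1 clk=1 g=0 f=0 b=0 c=0
  Δ1: clk:1→0
  (1Δ to stable)

3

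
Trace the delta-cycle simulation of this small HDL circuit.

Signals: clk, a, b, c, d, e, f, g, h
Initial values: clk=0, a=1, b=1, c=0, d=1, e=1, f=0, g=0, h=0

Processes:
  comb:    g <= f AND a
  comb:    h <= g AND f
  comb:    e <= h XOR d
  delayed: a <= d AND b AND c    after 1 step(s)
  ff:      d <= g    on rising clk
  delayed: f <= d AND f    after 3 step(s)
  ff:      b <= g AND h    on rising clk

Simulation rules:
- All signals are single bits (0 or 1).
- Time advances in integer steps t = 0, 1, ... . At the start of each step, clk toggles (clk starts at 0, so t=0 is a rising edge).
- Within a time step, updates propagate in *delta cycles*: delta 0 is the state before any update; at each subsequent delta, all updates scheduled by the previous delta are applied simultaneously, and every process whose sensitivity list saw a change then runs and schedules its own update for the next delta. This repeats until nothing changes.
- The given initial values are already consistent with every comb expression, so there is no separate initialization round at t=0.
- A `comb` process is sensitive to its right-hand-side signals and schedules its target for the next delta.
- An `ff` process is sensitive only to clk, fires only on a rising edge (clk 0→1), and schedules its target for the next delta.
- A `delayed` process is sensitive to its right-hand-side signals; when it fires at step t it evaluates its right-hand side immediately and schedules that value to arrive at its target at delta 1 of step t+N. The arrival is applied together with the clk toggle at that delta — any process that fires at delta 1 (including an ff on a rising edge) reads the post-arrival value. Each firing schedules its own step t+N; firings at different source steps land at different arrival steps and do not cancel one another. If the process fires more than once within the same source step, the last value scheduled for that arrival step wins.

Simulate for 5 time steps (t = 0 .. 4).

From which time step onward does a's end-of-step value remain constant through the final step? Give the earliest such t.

1

t=0 Δ0: g=0 h=0 f=0 b=1 a=1 d=1 clk=0 c=0 e=1
  Δ1: clk:0→1
  Δ2: b:1→0, d:1→0
  Δ3: e:1→0
  (3Δ to stable)
t=1 Δ0: g=0 h=0 f=0 b=0 a=1 d=0 clk=1 c=0 e=0
  Δ1: a:1→0, clk:1→0
  (1Δ to stable)
t=2 Δ0: g=0 h=0 f=0 b=0 a=0 d=0 clk=0 c=0 e=0
  Δ1: clk:0→1
  (1Δ to stable)
t=3 Δ0: g=0 h=0 f=0 b=0 a=0 d=0 clk=1 c=0 e=0
  Δ1: clk:1→0
  (1Δ to stable)
t=4 Δ0: g=0 h=0 f=0 b=0 a=0 d=0 clk=0 c=0 e=0
  Δ1: clk:0→1
  (1Δ to stable)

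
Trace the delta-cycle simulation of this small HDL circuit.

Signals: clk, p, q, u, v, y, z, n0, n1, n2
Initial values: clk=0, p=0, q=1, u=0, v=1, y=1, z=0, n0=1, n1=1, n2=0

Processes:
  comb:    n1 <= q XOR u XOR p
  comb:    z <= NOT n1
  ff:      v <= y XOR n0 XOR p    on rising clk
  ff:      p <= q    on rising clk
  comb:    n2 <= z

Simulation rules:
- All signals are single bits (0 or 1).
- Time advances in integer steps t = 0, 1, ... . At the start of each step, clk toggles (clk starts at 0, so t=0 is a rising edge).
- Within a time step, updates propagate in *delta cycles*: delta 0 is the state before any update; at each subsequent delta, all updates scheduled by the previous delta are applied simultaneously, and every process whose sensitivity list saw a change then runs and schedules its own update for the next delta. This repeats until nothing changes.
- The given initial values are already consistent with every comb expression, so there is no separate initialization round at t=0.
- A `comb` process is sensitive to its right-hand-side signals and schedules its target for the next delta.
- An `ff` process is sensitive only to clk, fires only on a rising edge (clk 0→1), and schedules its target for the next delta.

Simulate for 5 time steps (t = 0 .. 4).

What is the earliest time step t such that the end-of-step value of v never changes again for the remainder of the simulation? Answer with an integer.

2

t=0 Δ0: q=1 v=1 n2=0 clk=0 y=1 u=0 n1=1 z=0 n0=1 p=0
  Δ1: clk:0→1
  Δ2: v:1→0, p:0→1
  Δ3: n1:1→0
  Δ4: z:0→1
  Δ5: n2:0→1
  (5Δ to stable)
t=1 Δ0: q=1 v=0 n2=1 clk=1 y=1 u=0 n1=0 z=1 n0=1 p=1
  Δ1: clk:1→0
  (1Δ to stable)
t=2 Δ0: q=1 v=0 n2=1 clk=0 y=1 u=0 n1=0 z=1 n0=1 p=1
  Δ1: clk:0→1
  Δ2: v:0→1
  (2Δ to stable)
t=3 Δ0: q=1 v=1 n2=1 clk=1 y=1 u=0 n1=0 z=1 n0=1 p=1
  Δ1: clk:1→0
  (1Δ to stable)
t=4 Δ0: q=1 v=1 n2=1 clk=0 y=1 u=0 n1=0 z=1 n0=1 p=1
  Δ1: clk:0→1
  (1Δ to stable)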